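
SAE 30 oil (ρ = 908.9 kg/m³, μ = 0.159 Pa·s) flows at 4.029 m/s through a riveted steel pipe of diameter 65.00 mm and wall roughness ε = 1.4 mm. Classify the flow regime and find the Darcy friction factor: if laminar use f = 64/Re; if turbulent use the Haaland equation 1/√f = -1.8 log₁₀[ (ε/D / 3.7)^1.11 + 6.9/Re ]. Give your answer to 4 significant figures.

Re = ρVD/μ = 908.9·4.029·0.065/0.159 = 1497.
Re < 2300 → laminar, so f = 64/Re = 0.04275 (roughness is irrelevant in laminar flow).

f ≈ 0.04275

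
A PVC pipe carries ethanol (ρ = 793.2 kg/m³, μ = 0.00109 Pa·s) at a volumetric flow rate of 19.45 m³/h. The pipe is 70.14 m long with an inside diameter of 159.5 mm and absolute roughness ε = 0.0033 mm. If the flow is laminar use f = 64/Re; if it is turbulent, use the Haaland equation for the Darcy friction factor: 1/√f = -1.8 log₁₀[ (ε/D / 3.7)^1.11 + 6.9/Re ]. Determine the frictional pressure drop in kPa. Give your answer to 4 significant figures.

Q = 19.45 m³/h = 19.45/3600 = 0.005403 m³/s.
Cross-sectional area A = πD²/4 = π(0.1595)²/4 = 0.01998 m²; mean velocity V = Q/A = 0.005403/0.01998 = 0.2704 m/s.
Reynolds number Re = ρVD/μ = 793.2 · 0.2704 · 0.1595 / 0.00109 = 3.139e+04.
Re > 4000 → turbulent. Relative roughness ε/D = 3.3e-06/0.1595 = 2.07e-05. Haaland: 1/√f = -1.8 log₁₀[(2.07e-05/3.7)^1.11 + 6.9/3.139e+04] = -1.8 log₁₀[1.48e-06 + 0.00022] = 6.579, so f = 0.0231.
Darcy-Weisbach: ΔP = f(L/D)(ρV²/2) = 0.0231·(70.14/0.1595)·(793.2·0.2704²/2) = 0.0231·439.7·29 = 294.6 Pa.
ΔP = 294.6 Pa = 0.2946 kPa.

ΔP ≈ 0.2946 kPa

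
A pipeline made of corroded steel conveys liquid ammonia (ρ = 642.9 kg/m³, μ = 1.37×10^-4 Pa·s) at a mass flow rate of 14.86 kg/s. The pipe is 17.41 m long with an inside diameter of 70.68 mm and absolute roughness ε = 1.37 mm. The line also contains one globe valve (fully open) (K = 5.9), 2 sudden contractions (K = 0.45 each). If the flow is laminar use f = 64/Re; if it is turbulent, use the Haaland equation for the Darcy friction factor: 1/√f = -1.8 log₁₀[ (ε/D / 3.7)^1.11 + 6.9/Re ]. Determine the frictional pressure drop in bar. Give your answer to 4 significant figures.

A = πD²/4 = π(0.07068)²/4 = 0.003924 m²; mean velocity V = ṁ/(ρA) = 14.86/(642.9 · 0.003924) = 5.891 m/s.
Reynolds number Re = ρVD/μ = 642.9 · 5.891 · 0.07068 / 0.000137 = 1.954e+06.
Re > 4000 → turbulent. Relative roughness ε/D = 0.00137/0.07068 = 0.0194. Haaland: 1/√f = -1.8 log₁₀[(0.0194/3.7)^1.11 + 6.9/1.954e+06] = -1.8 log₁₀[0.00294 + 3.53e-06] = 4.556, so f = 0.04818.
Total minor-loss coefficient ΣK = 1·5.9 + 2·0.45 = 6.8.
ΔP = [f·L/D + ΣK]·(ρV²/2) = [0.04818·17.41/0.07068 + 6.8]·(642.9·5.891²/2) = [11.87 + 6.8]·1.116e+04 = 2.082e+05 Pa.
ΔP = 2.082e+05 Pa = 2.082 bar.

ΔP ≈ 2.082 bar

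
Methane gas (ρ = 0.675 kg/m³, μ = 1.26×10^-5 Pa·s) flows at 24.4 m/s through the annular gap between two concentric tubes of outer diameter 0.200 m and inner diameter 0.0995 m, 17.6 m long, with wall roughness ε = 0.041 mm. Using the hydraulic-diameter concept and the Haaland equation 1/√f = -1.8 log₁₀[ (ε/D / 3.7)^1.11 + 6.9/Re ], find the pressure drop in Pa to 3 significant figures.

ΔP ≈ 668 Pa

Hydraulic diameter D_h = 4A/P = D_o - D_i = 0.2 - 0.0995 = 0.1005 m.
Re = ρVD_h/μ = 0.675·24.4·0.1005/1.26e-05 = 1.314e+05.
ε/D_h = 4.1e-05/0.1005 = 0.000408; Haaland gives 1/√f = -1.8 log₁₀[4.05e-05+5.25e-05] = 7.257, so f = 0.01899.
ΔP = f(L/D_h)(ρV²/2) = 0.01899·17.6/0.1005·200.9 = 668.2 Pa.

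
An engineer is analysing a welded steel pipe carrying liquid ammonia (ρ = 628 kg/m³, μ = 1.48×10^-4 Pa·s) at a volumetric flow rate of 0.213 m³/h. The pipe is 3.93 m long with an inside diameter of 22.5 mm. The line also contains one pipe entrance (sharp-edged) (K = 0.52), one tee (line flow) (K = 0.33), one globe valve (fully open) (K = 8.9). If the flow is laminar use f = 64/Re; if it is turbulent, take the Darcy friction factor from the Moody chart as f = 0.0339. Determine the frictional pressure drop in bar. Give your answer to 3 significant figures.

Q = 0.213 m³/h = 0.213/3600 = 5.917e-05 m³/s.
Cross-sectional area A = πD²/4 = π(0.0225)²/4 = 0.0003976 m²; mean velocity V = Q/A = 5.917e-05/0.0003976 = 0.1488 m/s.
Reynolds number Re = ρVD/μ = 628 · 0.1488 · 0.0225 / 0.000148 = 1.421e+04.
Re > 4000 → turbulent; use the Moody-chart value f = 0.0339.
Total minor-loss coefficient ΣK = 1·0.52 + 1·0.33 + 1·8.9 = 9.75.
ΔP = [f·L/D + ΣK]·(ρV²/2) = [0.0339·3.93/0.0225 + 9.75]·(628·0.1488²/2) = [5.921 + 9.75]·6.953 = 109 Pa.
ΔP = 109 Pa = 0.00109 bar.

ΔP ≈ 0.00109 bar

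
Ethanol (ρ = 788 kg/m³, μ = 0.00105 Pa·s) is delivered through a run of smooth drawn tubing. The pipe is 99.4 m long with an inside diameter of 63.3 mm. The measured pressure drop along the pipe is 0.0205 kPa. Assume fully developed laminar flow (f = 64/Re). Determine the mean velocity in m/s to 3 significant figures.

For laminar flow, f = 64/Re with Re = ρVD/μ, so Darcy-Weisbach reduces to ΔP = 32μLV/D². Solving for V: V = ΔP·D²/(32μL) = 20.5·(0.0633)²/(32·0.00105·99.4) = 0.02459 m/s.
Check: Re = ρVD/μ = 788·0.02459·0.0633/0.00105 = 1168 < 2300, so the laminar assumption holds.

V ≈ 0.0246 m/s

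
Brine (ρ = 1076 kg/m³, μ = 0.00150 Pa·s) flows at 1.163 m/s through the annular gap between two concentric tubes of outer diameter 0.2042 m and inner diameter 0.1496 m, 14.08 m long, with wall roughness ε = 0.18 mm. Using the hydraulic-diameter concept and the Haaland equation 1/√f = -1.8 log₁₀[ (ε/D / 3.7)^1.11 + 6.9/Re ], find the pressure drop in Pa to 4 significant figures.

Hydraulic diameter D_h = 4A/P = D_o - D_i = 0.2042 - 0.1496 = 0.0546 m.
Re = ρVD_h/μ = 1076·1.163·0.0546/0.0015 = 4.555e+04.
ε/D_h = 0.00018/0.0546 = 0.0033; Haaland gives 1/√f = -1.8 log₁₀[0.000411+0.000151] = 5.849, so f = 0.02923.
ΔP = f(L/D_h)(ρV²/2) = 0.02923·14.08/0.0546·727.7 = 5485 Pa.

ΔP ≈ 5485 Pa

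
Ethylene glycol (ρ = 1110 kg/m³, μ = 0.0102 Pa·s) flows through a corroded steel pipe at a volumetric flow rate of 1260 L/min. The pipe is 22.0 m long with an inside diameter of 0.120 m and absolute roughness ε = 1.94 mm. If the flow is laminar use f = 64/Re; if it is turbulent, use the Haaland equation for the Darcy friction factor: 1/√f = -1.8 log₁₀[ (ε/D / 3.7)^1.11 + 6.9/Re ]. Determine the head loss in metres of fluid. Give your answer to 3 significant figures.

Q = 1260 L/min = 1260/60000 = 0.021 m³/s.
Cross-sectional area A = πD²/4 = π(0.12)²/4 = 0.01131 m²; mean velocity V = Q/A = 0.021/0.01131 = 1.857 m/s.
Reynolds number Re = ρVD/μ = 1110 · 1.857 · 0.12 / 0.0102 = 2.425e+04.
Re > 4000 → turbulent. Relative roughness ε/D = 0.00194/0.12 = 0.0162. Haaland: 1/√f = -1.8 log₁₀[(0.0162/3.7)^1.11 + 6.9/2.425e+04] = -1.8 log₁₀[0.0024 + 0.000285] = 4.627, so f = 0.04671.
Darcy-Weisbach: ΔP = f(L/D)(ρV²/2) = 0.04671·(22/0.12)·(1110·1.857²/2) = 0.04671·183.3·1913 = 1.639e+04 Pa.
Head loss h_f = ΔP/(ρg) = 1.639e+04/(1110·9.81) = 1.50 m.

h_f ≈ 1.50 m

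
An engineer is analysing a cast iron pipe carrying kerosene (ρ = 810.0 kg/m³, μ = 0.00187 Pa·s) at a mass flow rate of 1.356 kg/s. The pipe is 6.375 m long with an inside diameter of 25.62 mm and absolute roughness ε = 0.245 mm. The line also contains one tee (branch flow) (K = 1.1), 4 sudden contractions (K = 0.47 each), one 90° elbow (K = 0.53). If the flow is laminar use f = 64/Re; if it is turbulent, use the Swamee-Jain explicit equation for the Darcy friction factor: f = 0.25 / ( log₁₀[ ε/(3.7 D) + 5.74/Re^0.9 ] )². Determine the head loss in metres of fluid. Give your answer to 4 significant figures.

A = πD²/4 = π(0.02562)²/4 = 0.0005155 m²; mean velocity V = ṁ/(ρA) = 1.356/(810 · 0.0005155) = 3.247 m/s.
Reynolds number Re = ρVD/μ = 810 · 3.247 · 0.02562 / 0.00187 = 3.604e+04.
Re > 4000 → turbulent. Relative roughness ε/D = 0.000245/0.02562 = 0.00956. Swamee-Jain: f = 0.25/(log₁₀[0.00956/3.7 + 5.74/3.604e+04^0.9])² = 0.25/(log₁₀[0.00258 + 0.000455])² = 0.25/(-2.517)² = 0.03945.
Total minor-loss coefficient ΣK = 1·1.1 + 4·0.47 + 1·0.53 = 3.51.
ΔP = [f·L/D + ΣK]·(ρV²/2) = [0.03945·6.375/0.02562 + 3.51]·(810·3.247²/2) = [9.817 + 3.51]·4271 = 5.692e+04 Pa.
Head loss h_f = ΔP/(ρg) = 5.692e+04/(810·9.81) = 7.163 m.

h_f ≈ 7.163 m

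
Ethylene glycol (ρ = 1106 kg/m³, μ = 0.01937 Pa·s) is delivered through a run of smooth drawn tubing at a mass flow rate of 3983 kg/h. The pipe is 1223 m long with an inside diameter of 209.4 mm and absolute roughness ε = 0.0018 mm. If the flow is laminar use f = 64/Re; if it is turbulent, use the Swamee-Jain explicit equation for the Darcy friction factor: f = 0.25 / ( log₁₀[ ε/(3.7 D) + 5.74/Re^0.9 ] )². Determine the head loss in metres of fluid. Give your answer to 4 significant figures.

h_f ≈ 0.04628 m

ṁ = 3983 kg/h = 3983/3600 = 1.106 kg/s.
A = πD²/4 = π(0.2094)²/4 = 0.03444 m²; mean velocity V = ṁ/(ρA) = 1.106/(1106 · 0.03444) = 0.02905 m/s.
Reynolds number Re = ρVD/μ = 1106 · 0.02905 · 0.2094 / 0.0194 = 347.3.
Re < 2300 → laminar flow, so f = 64/Re = 64/347.3 = 0.1843 (the turbulent correlation is not needed).
Darcy-Weisbach: ΔP = f(L/D)(ρV²/2) = 0.1843·(1223/0.2094)·(1106·0.02905²/2) = 0.1843·5840·0.4666 = 502.2 Pa.
Head loss h_f = ΔP/(ρg) = 502.2/(1106·9.81) = 0.04628 m.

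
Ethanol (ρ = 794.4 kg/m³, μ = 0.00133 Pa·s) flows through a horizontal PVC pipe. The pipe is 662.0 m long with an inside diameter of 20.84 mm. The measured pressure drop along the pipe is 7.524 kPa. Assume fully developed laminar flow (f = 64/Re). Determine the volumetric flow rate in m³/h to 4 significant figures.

Q ≈ 0.1424 m³/h

For laminar flow, f = 64/Re with Re = ρVD/μ, so Darcy-Weisbach reduces to ΔP = 32μLV/D². Solving for V: V = ΔP·D²/(32μL) = 7524·(0.02084)²/(32·0.00133·662) = 0.116 m/s.
Check: Re = ρVD/μ = 794.4·0.116·0.02084/0.00133 = 1444 < 2300, so the laminar assumption holds.
Q = V·A = 0.116·(π/4·0.02084²) = 3.956e-05 m³/s = 0.1424 m³/h.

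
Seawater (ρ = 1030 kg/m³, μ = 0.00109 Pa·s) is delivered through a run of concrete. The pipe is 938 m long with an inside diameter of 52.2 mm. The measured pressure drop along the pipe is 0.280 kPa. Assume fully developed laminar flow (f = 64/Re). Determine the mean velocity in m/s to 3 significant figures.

For laminar flow, f = 64/Re with Re = ρVD/μ, so Darcy-Weisbach reduces to ΔP = 32μLV/D². Solving for V: V = ΔP·D²/(32μL) = 280·(0.0522)²/(32·0.00109·938) = 0.02332 m/s.
Check: Re = ρVD/μ = 1030·0.02332·0.0522/0.00109 = 1150 < 2300, so the laminar assumption holds.

V ≈ 0.0233 m/s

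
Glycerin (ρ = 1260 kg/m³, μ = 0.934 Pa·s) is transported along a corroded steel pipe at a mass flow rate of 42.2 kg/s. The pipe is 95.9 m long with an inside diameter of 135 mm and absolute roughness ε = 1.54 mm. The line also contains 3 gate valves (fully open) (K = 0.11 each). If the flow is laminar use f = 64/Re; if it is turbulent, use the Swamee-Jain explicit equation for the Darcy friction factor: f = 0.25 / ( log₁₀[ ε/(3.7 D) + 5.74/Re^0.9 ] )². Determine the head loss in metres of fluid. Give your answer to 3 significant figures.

A = πD²/4 = π(0.135)²/4 = 0.01431 m²; mean velocity V = ṁ/(ρA) = 42.2/(1260 · 0.01431) = 2.34 m/s.
Reynolds number Re = ρVD/μ = 1260 · 2.34 · 0.135 / 0.934 = 426.1.
Re < 2300 → laminar flow, so f = 64/Re = 64/426.1 = 0.1502 (the turbulent correlation is not needed).
Total minor-loss coefficient ΣK = 3·0.11 = 0.33.
ΔP = [f·L/D + ΣK]·(ρV²/2) = [0.1502·95.9/0.135 + 0.33]·(1260·2.34²/2) = [106.7 + 0.33]·3449 = 3.691e+05 Pa.
Head loss h_f = ΔP/(ρg) = 3.691e+05/(1260·9.81) = 29.9 m.

h_f ≈ 29.9 m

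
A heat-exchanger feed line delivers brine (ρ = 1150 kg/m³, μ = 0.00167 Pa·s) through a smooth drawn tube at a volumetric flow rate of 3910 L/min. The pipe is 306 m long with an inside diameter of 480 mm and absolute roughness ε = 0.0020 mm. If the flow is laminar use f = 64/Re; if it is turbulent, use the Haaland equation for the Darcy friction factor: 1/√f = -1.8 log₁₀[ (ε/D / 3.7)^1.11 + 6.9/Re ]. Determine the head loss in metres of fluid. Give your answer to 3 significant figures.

Q = 3910 L/min = 3910/60000 = 0.06517 m³/s.
Cross-sectional area A = πD²/4 = π(0.48)²/4 = 0.181 m²; mean velocity V = Q/A = 0.06517/0.181 = 0.3601 m/s.
Reynolds number Re = ρVD/μ = 1150 · 0.3601 · 0.48 / 0.00167 = 1.19e+05.
Re > 4000 → turbulent. Relative roughness ε/D = 2e-06/0.48 = 4.17e-06. Haaland: 1/√f = -1.8 log₁₀[(4.17e-06/3.7)^1.11 + 6.9/1.19e+05] = -1.8 log₁₀[2.5e-07 + 5.8e-05] = 7.623, so f = 0.01721.
Darcy-Weisbach: ΔP = f(L/D)(ρV²/2) = 0.01721·(306/0.48)·(1150·0.3601²/2) = 0.01721·637.5·74.57 = 818.1 Pa.
Head loss h_f = ΔP/(ρg) = 818.1/(1150·9.81) = 0.0725 m.

h_f ≈ 0.0725 m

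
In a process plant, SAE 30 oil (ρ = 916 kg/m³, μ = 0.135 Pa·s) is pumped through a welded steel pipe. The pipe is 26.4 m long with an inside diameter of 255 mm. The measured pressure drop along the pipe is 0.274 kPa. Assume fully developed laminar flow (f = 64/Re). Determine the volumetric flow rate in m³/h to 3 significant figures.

Q ≈ 28.7 m³/h

For laminar flow, f = 64/Re with Re = ρVD/μ, so Darcy-Weisbach reduces to ΔP = 32μLV/D². Solving for V: V = ΔP·D²/(32μL) = 274·(0.255)²/(32·0.135·26.4) = 0.1562 m/s.
Check: Re = ρVD/μ = 916·0.1562·0.255/0.135 = 270.3 < 2300, so the laminar assumption holds.
Q = V·A = 0.1562·(π/4·0.255²) = 0.007978 m³/s = 28.7 m³/h.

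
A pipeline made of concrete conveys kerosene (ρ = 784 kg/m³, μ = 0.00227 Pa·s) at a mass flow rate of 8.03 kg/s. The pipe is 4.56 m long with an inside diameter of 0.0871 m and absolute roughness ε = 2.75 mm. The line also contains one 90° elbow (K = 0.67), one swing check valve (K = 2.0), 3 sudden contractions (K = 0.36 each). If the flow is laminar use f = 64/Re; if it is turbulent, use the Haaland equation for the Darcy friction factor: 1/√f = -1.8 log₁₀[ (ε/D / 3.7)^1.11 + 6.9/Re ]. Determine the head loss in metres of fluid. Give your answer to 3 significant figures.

A = πD²/4 = π(0.0871)²/4 = 0.005958 m²; mean velocity V = ṁ/(ρA) = 8.03/(784 · 0.005958) = 1.719 m/s.
Reynolds number Re = ρVD/μ = 784 · 1.719 · 0.0871 / 0.00227 = 5.171e+04.
Re > 4000 → turbulent. Relative roughness ε/D = 0.00275/0.0871 = 0.0316. Haaland: 1/√f = -1.8 log₁₀[(0.0316/3.7)^1.11 + 6.9/5.171e+04] = -1.8 log₁₀[0.00505 + 0.000133] = 4.113, so f = 0.05911.
Total minor-loss coefficient ΣK = 1·0.67 + 1·2 + 3·0.36 = 3.75.
ΔP = [f·L/D + ΣK]·(ρV²/2) = [0.05911·4.56/0.0871 + 3.75]·(784·1.719²/2) = [3.094 + 3.75]·1158 = 7928 Pa.
Head loss h_f = ΔP/(ρg) = 7928/(784·9.81) = 1.03 m.

h_f ≈ 1.03 m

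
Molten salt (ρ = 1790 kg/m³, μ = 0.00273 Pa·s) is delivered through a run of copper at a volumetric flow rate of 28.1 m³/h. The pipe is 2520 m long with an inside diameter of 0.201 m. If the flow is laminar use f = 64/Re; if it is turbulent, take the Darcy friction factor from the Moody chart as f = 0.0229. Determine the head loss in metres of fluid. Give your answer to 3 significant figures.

Q = 28.1 m³/h = 28.1/3600 = 0.007806 m³/s.
Cross-sectional area A = πD²/4 = π(0.201)²/4 = 0.03173 m²; mean velocity V = Q/A = 0.007806/0.03173 = 0.246 m/s.
Reynolds number Re = ρVD/μ = 1790 · 0.246 · 0.201 / 0.00273 = 3.242e+04.
Re > 4000 → turbulent; use the Moody-chart value f = 0.0229.
Darcy-Weisbach: ΔP = f(L/D)(ρV²/2) = 0.0229·(2520/0.201)·(1790·0.246²/2) = 0.0229·1.254e+04·54.16 = 1.555e+04 Pa.
Head loss h_f = ΔP/(ρg) = 1.555e+04/(1790·9.81) = 0.885 m.

h_f ≈ 0.885 m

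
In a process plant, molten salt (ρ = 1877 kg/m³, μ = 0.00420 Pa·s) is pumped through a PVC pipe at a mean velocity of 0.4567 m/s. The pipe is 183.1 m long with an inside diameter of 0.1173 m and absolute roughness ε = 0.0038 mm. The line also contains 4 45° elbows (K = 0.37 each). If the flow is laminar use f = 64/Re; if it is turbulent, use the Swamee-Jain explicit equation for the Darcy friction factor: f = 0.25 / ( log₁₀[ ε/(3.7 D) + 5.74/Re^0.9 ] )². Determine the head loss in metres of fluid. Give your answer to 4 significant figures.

Reynolds number Re = ρVD/μ = 1877 · 0.4567 · 0.1173 / 0.0042 = 2.394e+04.
Re > 4000 → turbulent. Relative roughness ε/D = 3.8e-06/0.1173 = 3.24e-05. Swamee-Jain: f = 0.25/(log₁₀[3.24e-05/3.7 + 5.74/2.394e+04^0.9])² = 0.25/(log₁₀[8.76e-06 + 0.000657])² = 0.25/(-3.177)² = 0.02478.
Total minor-loss coefficient ΣK = 4·0.37 = 1.48.
ΔP = [f·L/D + ΣK]·(ρV²/2) = [0.02478·183.1/0.1173 + 1.48]·(1877·0.4567²/2) = [38.67 + 1.48]·195.7 = 7860 Pa.
Head loss h_f = ΔP/(ρg) = 7860/(1877·9.81) = 0.4269 m.

h_f ≈ 0.4269 m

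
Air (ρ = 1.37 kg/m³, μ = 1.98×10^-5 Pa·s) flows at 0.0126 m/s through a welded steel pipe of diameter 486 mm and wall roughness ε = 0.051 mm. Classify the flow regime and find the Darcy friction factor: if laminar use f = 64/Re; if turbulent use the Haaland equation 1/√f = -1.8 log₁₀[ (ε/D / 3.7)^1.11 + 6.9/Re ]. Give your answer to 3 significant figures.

f ≈ 0.151

Re = ρVD/μ = 1.37·0.0126·0.486/1.98e-05 = 423.7.
Re < 2300 → laminar, so f = 64/Re = 0.151 (roughness is irrelevant in laminar flow).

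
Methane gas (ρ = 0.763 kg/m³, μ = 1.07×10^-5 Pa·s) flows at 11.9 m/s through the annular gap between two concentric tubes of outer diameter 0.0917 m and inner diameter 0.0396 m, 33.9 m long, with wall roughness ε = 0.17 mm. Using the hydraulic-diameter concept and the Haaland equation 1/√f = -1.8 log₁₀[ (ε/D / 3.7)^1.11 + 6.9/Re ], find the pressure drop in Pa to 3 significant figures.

ΔP ≈ 1030 Pa

Hydraulic diameter D_h = 4A/P = D_o - D_i = 0.0917 - 0.0396 = 0.0521 m.
Re = ρVD_h/μ = 0.763·11.9·0.0521/1.07e-05 = 4.421e+04.
ε/D_h = 0.00017/0.0521 = 0.00326; Haaland gives 1/√f = -1.8 log₁₀[0.000407+0.000156] = 5.849, so f = 0.02923.
ΔP = f(L/D_h)(ρV²/2) = 0.02923·33.9/0.0521·54.02 = 1027 Pa.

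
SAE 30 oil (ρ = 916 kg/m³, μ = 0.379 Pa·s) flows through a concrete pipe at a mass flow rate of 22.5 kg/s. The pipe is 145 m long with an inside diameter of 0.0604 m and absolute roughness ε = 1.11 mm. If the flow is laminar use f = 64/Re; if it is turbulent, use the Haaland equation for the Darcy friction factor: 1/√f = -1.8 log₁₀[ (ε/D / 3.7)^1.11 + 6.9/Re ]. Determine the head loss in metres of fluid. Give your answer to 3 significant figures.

h_f ≈ 460 m

A = πD²/4 = π(0.0604)²/4 = 0.002865 m²; mean velocity V = ṁ/(ρA) = 22.5/(916 · 0.002865) = 8.573 m/s.
Reynolds number Re = ρVD/μ = 916 · 8.573 · 0.0604 / 0.379 = 1251.
Re < 2300 → laminar flow, so f = 64/Re = 64/1251 = 0.05114 (the turbulent correlation is not needed).
Darcy-Weisbach: ΔP = f(L/D)(ρV²/2) = 0.05114·(145/0.0604)·(916·8.573²/2) = 0.05114·2401·3.366e+04 = 4.132e+06 Pa.
Head loss h_f = ΔP/(ρg) = 4.132e+06/(916·9.81) = 460 m.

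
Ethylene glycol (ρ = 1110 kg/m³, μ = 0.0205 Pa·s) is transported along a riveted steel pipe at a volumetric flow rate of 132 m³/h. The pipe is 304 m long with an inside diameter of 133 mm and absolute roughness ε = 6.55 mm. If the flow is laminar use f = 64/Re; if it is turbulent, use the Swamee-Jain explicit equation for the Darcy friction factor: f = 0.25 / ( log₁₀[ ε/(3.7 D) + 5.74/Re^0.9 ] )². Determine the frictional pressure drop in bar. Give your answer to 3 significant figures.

ΔP ≈ 6.45 bar

Q = 132 m³/h = 132/3600 = 0.03667 m³/s.
Cross-sectional area A = πD²/4 = π(0.133)²/4 = 0.01389 m²; mean velocity V = Q/A = 0.03667/0.01389 = 2.639 m/s.
Reynolds number Re = ρVD/μ = 1110 · 2.639 · 0.133 / 0.0205 = 1.901e+04.
Re > 4000 → turbulent. Relative roughness ε/D = 0.00655/0.133 = 0.0492. Swamee-Jain: f = 0.25/(log₁₀[0.0492/3.7 + 5.74/1.901e+04^0.9])² = 0.25/(log₁₀[0.0133 + 0.000809])² = 0.25/(-1.85)² = 0.07303.
Darcy-Weisbach: ΔP = f(L/D)(ρV²/2) = 0.07303·(304/0.133)·(1110·2.639²/2) = 0.07303·2286·3866 = 6.453e+05 Pa.
ΔP = 6.453e+05 Pa = 6.45 bar.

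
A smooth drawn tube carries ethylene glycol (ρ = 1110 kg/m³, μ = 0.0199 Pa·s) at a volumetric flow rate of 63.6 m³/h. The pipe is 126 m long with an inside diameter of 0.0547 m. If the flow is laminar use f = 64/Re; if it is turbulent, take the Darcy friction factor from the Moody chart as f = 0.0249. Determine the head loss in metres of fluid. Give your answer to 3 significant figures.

h_f ≈ 165 m

Q = 63.6 m³/h = 63.6/3600 = 0.01767 m³/s.
Cross-sectional area A = πD²/4 = π(0.0547)²/4 = 0.00235 m²; mean velocity V = Q/A = 0.01767/0.00235 = 7.518 m/s.
Reynolds number Re = ρVD/μ = 1110 · 7.518 · 0.0547 / 0.0199 = 2.294e+04.
Re > 4000 → turbulent; use the Moody-chart value f = 0.0249.
Darcy-Weisbach: ΔP = f(L/D)(ρV²/2) = 0.0249·(126/0.0547)·(1110·7.518²/2) = 0.0249·2303·3.137e+04 = 1.799e+06 Pa.
Head loss h_f = ΔP/(ρg) = 1.799e+06/(1110·9.81) = 165 m.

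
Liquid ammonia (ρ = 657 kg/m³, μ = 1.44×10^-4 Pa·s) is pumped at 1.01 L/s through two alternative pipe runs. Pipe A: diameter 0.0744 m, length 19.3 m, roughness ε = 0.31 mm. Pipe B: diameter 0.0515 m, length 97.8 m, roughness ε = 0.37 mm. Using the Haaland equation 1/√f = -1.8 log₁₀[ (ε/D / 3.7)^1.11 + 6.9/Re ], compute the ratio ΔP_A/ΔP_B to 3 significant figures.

ΔP_A/ΔP_B ≈ 0.0272

Pipe A: V = Q/A = 0.00101/0.004347 = 0.2323 m/s; Re = 7.886e+04; ε/D = 0.00417; Haaland → f = 0.03001; ΔP_A = f(L/D)(ρV²/2) = 138 Pa.
Pipe B: V = Q/A = 0.00101/0.002083 = 0.4849 m/s; Re = 1.139e+05; ε/D = 0.00718; Haaland → f = 0.03466; ΔP_B = f(L/D)(ρV²/2) = 5083 Pa.
ΔP_A/ΔP_B = 138/5083 = 0.0272.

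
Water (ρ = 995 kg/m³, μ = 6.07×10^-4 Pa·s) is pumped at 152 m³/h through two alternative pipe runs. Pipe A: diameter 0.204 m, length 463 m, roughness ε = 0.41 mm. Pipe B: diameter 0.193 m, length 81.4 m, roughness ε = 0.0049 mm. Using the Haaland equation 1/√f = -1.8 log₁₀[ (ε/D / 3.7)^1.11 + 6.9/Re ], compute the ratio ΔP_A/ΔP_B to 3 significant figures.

Pipe A: V = Q/A = 0.04222/0.03269 = 1.292 m/s; Re = 4.32e+05; ε/D = 0.00201; Haaland → f = 0.02387; ΔP_A = f(L/D)(ρV²/2) = 4.497e+04 Pa.
Pipe B: V = Q/A = 0.04222/0.02926 = 1.443 m/s; Re = 4.566e+05; ε/D = 2.54e-05; Haaland → f = 0.01356; ΔP_B = f(L/D)(ρV²/2) = 5928 Pa.
ΔP_A/ΔP_B = 4.497e+04/5928 = 7.59.

ΔP_A/ΔP_B ≈ 7.59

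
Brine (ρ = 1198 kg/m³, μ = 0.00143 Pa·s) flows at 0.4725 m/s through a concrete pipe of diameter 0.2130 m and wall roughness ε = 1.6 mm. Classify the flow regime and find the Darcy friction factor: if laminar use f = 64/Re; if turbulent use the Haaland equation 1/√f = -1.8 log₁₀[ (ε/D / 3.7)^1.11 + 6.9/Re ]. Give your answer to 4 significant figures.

f ≈ 0.03534

Re = ρVD/μ = 1198·0.4725·0.213/0.00143 = 8.431e+04.
Re > 4000 → turbulent. ε/D = 0.0016/0.213 = 0.00751; Haaland: 1/√f = -1.8 log₁₀[0.00103 + 8.18e-05] = 5.32, so f = 0.03534.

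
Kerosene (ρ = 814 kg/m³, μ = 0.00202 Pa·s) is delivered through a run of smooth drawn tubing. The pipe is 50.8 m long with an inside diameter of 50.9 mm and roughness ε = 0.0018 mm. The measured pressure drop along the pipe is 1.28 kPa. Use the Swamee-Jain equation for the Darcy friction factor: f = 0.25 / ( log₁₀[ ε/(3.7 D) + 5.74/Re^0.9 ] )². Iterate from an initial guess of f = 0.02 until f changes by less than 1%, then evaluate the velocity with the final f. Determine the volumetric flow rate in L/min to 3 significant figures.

Rearranging Darcy-Weisbach: V = √(2·ΔP·D/(f·L·ρ)). With ε/D = 1.8e-06/0.0509 = 3.54e-05, iterate starting from f = 0.02:
  f = 0.02 → V = √(2·1280·0.0509/(0.02·50.8·814)) = 0.3969 m/s; Re = ρVD/μ = 8142; f → 0.03286
  f = 0.03286 → V = 0.3097 m/s; Re = 6352; f → 0.03529
  f = 0.03529 → V = 0.2988 m/s; Re = 6130; f → 0.03566
  f = 0.03566 → V = 0.2973 m/s; Re = 6098; f → 0.03571
Converged (Δf/f < 1%). With the final f = 0.03571: V = √(2·1280·0.0509/(0.03571·50.8·814)) = 0.2971 m/s.
Q = V·A = 0.2971·(π/4·0.0509²) = 0.0006045 m³/s = 36.3 L/min.

Q ≈ 36.3 L/min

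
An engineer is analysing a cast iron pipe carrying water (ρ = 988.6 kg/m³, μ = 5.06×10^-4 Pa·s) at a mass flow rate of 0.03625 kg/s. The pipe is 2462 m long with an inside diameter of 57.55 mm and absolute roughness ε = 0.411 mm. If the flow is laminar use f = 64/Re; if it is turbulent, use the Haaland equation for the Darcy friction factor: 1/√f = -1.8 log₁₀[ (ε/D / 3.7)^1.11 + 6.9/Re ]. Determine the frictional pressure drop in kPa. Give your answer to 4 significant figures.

A = πD²/4 = π(0.05755)²/4 = 0.002601 m²; mean velocity V = ṁ/(ρA) = 0.03625/(988.6 · 0.002601) = 0.0141 m/s.
Reynolds number Re = ρVD/μ = 988.6 · 0.0141 · 0.05755 / 0.000506 = 1585.
Re < 2300 → laminar flow, so f = 64/Re = 64/1585 = 0.04038 (the turbulent correlation is not needed).
Darcy-Weisbach: ΔP = f(L/D)(ρV²/2) = 0.04038·(2462/0.05755)·(988.6·0.0141²/2) = 0.04038·4.278e+04·0.09822 = 169.7 Pa.
ΔP = 169.7 Pa = 0.1697 kPa.

ΔP ≈ 0.1697 kPa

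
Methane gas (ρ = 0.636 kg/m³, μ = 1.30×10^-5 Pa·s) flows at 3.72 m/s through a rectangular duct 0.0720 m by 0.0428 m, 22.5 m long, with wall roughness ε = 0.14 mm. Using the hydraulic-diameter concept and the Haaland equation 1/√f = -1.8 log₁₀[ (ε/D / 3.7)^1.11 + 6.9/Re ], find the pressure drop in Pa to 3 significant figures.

ΔP ≈ 63.7 Pa

Hydraulic diameter D_h = 4A/P = 4·(0.072·0.0428)/(2·(0.072+0.0428)) = 0.01233/0.2296 = 0.05369 m.
Re = ρVD_h/μ = 0.636·3.72·0.05369/1.3e-05 = 9771.
ε/D_h = 0.00014/0.05369 = 0.00261; Haaland gives 1/√f = -1.8 log₁₀[0.000317+0.000706] = 5.382, so f = 0.03452.
ΔP = f(L/D_h)(ρV²/2) = 0.03452·22.5/0.05369·4.401 = 63.67 Pa.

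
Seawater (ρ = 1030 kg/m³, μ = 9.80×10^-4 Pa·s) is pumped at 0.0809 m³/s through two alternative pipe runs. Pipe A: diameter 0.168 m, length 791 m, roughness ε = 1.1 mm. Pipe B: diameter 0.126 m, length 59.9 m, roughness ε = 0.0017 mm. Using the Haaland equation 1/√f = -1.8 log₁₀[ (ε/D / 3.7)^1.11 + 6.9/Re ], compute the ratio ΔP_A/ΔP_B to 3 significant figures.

ΔP_A/ΔP_B ≈ 8.59

Pipe A: V = Q/A = 0.0809/0.02217 = 3.65 m/s; Re = 6.444e+05; ε/D = 0.00655; Haaland → f = 0.03319; ΔP_A = f(L/D)(ρV²/2) = 1.072e+06 Pa.
Pipe B: V = Q/A = 0.0809/0.01247 = 6.488 m/s; Re = 8.592e+05; ε/D = 1.35e-05; Haaland → f = 0.01211; ΔP_B = f(L/D)(ρV²/2) = 1.248e+05 Pa.
ΔP_A/ΔP_B = 1.072e+06/1.248e+05 = 8.59.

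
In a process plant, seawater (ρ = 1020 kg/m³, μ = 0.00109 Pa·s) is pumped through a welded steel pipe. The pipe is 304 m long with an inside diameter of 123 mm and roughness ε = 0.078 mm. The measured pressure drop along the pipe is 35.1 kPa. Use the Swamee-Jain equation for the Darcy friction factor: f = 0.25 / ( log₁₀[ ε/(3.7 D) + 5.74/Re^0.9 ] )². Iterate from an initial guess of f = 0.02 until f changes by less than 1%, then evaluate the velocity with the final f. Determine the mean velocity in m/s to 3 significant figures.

V ≈ 1.17 m/s

Rearranging Darcy-Weisbach: V = √(2·ΔP·D/(f·L·ρ)). With ε/D = 7.8e-05/0.123 = 0.000634, iterate starting from f = 0.02:
  f = 0.02 → V = √(2·3.51e+04·0.123/(0.02·304·1020)) = 1.18 m/s; Re = ρVD/μ = 1.358e+05; f → 0.02029
  f = 0.02029 → V = 1.171 m/s; Re = 1.348e+05; f → 0.02031
Converged (Δf/f < 1%). With the final f = 0.02031: V = √(2·3.51e+04·0.123/(0.02031·304·1020)) = 1.171 m/s.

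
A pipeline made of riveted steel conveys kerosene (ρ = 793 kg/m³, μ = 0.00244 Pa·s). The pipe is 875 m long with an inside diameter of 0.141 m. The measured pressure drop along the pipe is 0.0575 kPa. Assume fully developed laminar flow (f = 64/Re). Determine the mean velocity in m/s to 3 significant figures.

For laminar flow, f = 64/Re with Re = ρVD/μ, so Darcy-Weisbach reduces to ΔP = 32μLV/D². Solving for V: V = ΔP·D²/(32μL) = 57.5·(0.141)²/(32·0.00244·875) = 0.01673 m/s.
Check: Re = ρVD/μ = 793·0.01673·0.141/0.00244 = 766.8 < 2300, so the laminar assumption holds.

V ≈ 0.0167 m/s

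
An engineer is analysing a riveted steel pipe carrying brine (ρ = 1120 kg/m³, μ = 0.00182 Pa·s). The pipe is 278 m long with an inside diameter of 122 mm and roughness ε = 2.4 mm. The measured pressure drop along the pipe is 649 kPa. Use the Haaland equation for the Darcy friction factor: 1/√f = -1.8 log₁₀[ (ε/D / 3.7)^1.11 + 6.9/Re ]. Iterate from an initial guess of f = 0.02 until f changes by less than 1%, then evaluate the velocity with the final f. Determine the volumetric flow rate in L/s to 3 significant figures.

Q ≈ 37.8 L/s

Rearranging Darcy-Weisbach: V = √(2·ΔP·D/(f·L·ρ)). With ε/D = 0.0024/0.122 = 0.0197, iterate starting from f = 0.02:
  f = 0.02 → V = √(2·6.49e+05·0.122/(0.02·278·1120)) = 5.043 m/s; Re = ρVD/μ = 3.786e+05; f → 0.04853
  f = 0.04853 → V = 3.237 m/s; Re = 2.43e+05; f → 0.04859
Converged (Δf/f < 1%). With the final f = 0.04859: V = √(2·6.49e+05·0.122/(0.04859·278·1120)) = 3.235 m/s.
Q = V·A = 3.235·(π/4·0.122²) = 0.03782 m³/s = 37.8 L/s.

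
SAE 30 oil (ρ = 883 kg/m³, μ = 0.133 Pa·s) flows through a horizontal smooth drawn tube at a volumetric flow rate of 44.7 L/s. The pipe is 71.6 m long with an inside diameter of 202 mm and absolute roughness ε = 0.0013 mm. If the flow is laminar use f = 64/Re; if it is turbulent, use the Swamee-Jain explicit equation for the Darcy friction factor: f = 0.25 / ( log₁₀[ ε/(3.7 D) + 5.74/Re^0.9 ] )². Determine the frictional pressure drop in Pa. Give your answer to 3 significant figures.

ΔP ≈ 10400 Pa

Q = 44.7 L/s = 44.7/1000 = 0.0447 m³/s.
Cross-sectional area A = πD²/4 = π(0.202)²/4 = 0.03205 m²; mean velocity V = Q/A = 0.0447/0.03205 = 1.395 m/s.
Reynolds number Re = ρVD/μ = 883 · 1.395 · 0.202 / 0.133 = 1871.
Re < 2300 → laminar flow, so f = 64/Re = 64/1871 = 0.03421 (the turbulent correlation is not needed).
Darcy-Weisbach: ΔP = f(L/D)(ρV²/2) = 0.03421·(71.6/0.202)·(883·1.395²/2) = 0.03421·354.5·858.9 = 1.042e+04 Pa.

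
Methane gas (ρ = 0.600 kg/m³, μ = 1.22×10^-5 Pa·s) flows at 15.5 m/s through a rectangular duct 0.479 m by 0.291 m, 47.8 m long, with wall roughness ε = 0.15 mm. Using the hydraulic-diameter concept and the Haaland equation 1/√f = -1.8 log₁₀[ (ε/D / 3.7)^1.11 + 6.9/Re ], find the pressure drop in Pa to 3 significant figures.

ΔP ≈ 168 Pa

Hydraulic diameter D_h = 4A/P = 4·(0.479·0.291)/(2·(0.479+0.291)) = 0.5576/1.54 = 0.362 m.
Re = ρVD_h/μ = 0.6·15.5·0.362/1.22e-05 = 2.76e+05.
ε/D_h = 0.00015/0.362 = 0.000414; Haaland gives 1/√f = -1.8 log₁₀[4.12e-05+2.5e-05] = 7.523, so f = 0.01767.
ΔP = f(L/D_h)(ρV²/2) = 0.01767·47.8/0.362·72.07 = 168.1 Pa.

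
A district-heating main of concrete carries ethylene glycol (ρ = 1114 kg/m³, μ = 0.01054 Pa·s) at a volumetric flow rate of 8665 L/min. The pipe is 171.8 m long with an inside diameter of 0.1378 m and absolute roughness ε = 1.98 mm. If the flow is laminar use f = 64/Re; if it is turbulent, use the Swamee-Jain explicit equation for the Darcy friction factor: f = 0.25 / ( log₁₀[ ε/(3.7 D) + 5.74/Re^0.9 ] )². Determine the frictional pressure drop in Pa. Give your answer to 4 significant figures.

Q = 8665 L/min = 8665/60000 = 0.1444 m³/s.
Cross-sectional area A = πD²/4 = π(0.1378)²/4 = 0.01491 m²; mean velocity V = Q/A = 0.1444/0.01491 = 9.683 m/s.
Reynolds number Re = ρVD/μ = 1114 · 9.683 · 0.1378 / 0.0105 = 1.41e+05.
Re > 4000 → turbulent. Relative roughness ε/D = 0.00198/0.1378 = 0.0144. Swamee-Jain: f = 0.25/(log₁₀[0.0144/3.7 + 5.74/1.41e+05^0.9])² = 0.25/(log₁₀[0.00388 + 0.000133])² = 0.25/(-2.396)² = 0.04354.
Darcy-Weisbach: ΔP = f(L/D)(ρV²/2) = 0.04354·(171.8/0.1378)·(1114·9.683²/2) = 0.04354·1247·5.223e+04 = 2.835e+06 Pa.

ΔP ≈ 2835000 Pa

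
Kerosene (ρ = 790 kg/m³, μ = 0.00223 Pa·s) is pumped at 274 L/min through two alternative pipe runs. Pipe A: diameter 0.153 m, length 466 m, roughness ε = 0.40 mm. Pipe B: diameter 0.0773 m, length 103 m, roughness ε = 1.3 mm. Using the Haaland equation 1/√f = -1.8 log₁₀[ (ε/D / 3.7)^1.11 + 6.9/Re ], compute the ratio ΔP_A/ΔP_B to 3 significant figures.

ΔP_A/ΔP_B ≈ 0.103

Pipe A: V = Q/A = 0.004567/0.01839 = 0.2484 m/s; Re = 1.346e+04; ε/D = 0.00261; Haaland → f = 0.03252; ΔP_A = f(L/D)(ρV²/2) = 2414 Pa.
Pipe B: V = Q/A = 0.004567/0.004693 = 0.9731 m/s; Re = 2.665e+04; ε/D = 0.0168; Haaland → f = 0.04719; ΔP_B = f(L/D)(ρV²/2) = 2.352e+04 Pa.
ΔP_A/ΔP_B = 2414/2.352e+04 = 0.103.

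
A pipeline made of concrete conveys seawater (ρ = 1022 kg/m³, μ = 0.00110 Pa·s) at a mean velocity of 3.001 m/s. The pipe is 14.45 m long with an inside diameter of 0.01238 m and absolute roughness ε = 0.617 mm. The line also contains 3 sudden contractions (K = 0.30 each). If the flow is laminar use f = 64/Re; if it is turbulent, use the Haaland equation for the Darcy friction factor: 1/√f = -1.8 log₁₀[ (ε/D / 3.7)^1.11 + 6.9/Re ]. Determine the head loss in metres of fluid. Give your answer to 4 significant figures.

h_f ≈ 39.15 m

Reynolds number Re = ρVD/μ = 1022 · 3.001 · 0.01238 / 0.0011 = 3.452e+04.
Re > 4000 → turbulent. Relative roughness ε/D = 0.000617/0.01238 = 0.0498. Haaland: 1/√f = -1.8 log₁₀[(0.0498/3.7)^1.11 + 6.9/3.452e+04] = -1.8 log₁₀[0.00839 + 0.0002] = 3.719, so f = 0.0723.
Total minor-loss coefficient ΣK = 3·0.3 = 0.9.
ΔP = [f·L/D + ΣK]·(ρV²/2) = [0.0723·14.45/0.01238 + 0.9]·(1022·3.001²/2) = [84.39 + 0.9]·4602 = 3.925e+05 Pa.
Head loss h_f = ΔP/(ρg) = 3.925e+05/(1022·9.81) = 39.15 m.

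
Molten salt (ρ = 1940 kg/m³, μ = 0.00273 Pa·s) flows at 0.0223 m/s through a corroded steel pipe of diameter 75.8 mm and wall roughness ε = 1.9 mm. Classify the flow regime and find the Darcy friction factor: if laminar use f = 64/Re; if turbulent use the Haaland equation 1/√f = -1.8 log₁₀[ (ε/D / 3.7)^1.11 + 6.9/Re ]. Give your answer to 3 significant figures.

f ≈ 0.0533

Re = ρVD/μ = 1940·0.0223·0.0758/0.00273 = 1201.
Re < 2300 → laminar, so f = 64/Re = 0.05328 (roughness is irrelevant in laminar flow).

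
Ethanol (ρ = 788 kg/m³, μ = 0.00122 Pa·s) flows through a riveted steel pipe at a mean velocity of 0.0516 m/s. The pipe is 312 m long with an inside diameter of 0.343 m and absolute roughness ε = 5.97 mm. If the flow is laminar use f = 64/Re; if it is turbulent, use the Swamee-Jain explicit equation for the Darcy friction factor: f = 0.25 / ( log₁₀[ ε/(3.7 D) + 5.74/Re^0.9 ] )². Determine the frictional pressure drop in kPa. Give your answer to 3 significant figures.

ΔP ≈ 0.0483 kPa

Reynolds number Re = ρVD/μ = 788 · 0.0516 · 0.343 / 0.00122 = 1.143e+04.
Re > 4000 → turbulent. Relative roughness ε/D = 0.00597/0.343 = 0.0174. Swamee-Jain: f = 0.25/(log₁₀[0.0174/3.7 + 5.74/1.143e+04^0.9])² = 0.25/(log₁₀[0.0047 + 0.00128])² = 0.25/(-2.223)² = 0.05058.
Darcy-Weisbach: ΔP = f(L/D)(ρV²/2) = 0.05058·(312/0.343)·(788·0.0516²/2) = 0.05058·909.6·1.049 = 48.27 Pa.
ΔP = 48.27 Pa = 0.0483 kPa.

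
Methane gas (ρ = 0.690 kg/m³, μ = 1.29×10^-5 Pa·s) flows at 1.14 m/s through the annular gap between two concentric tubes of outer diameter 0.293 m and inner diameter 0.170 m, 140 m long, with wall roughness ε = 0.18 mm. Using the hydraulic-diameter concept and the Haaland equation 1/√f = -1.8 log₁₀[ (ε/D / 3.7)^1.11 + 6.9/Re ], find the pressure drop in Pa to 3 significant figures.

Hydraulic diameter D_h = 4A/P = D_o - D_i = 0.293 - 0.17 = 0.123 m.
Re = ρVD_h/μ = 0.69·1.14·0.123/1.29e-05 = 7500.
ε/D_h = 0.00018/0.123 = 0.00146; Haaland gives 1/√f = -1.8 log₁₀[0.000167+0.00092] = 5.335, so f = 0.03514.
ΔP = f(L/D_h)(ρV²/2) = 0.03514·140/0.123·0.4484 = 17.93 Pa.

ΔP ≈ 17.9 Pa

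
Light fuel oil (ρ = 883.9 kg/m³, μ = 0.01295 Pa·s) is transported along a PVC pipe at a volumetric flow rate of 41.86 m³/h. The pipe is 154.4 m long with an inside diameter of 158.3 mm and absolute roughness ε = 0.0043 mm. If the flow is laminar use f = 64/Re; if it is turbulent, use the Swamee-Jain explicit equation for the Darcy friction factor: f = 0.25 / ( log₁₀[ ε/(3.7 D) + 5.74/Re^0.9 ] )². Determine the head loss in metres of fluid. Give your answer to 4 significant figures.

h_f ≈ 0.6112 m

Q = 41.86 m³/h = 41.86/3600 = 0.01163 m³/s.
Cross-sectional area A = πD²/4 = π(0.1583)²/4 = 0.01968 m²; mean velocity V = Q/A = 0.01163/0.01968 = 0.5908 m/s.
Reynolds number Re = ρVD/μ = 883.9 · 0.5908 · 0.1583 / 0.0129 = 6384.
Re > 4000 → turbulent. Relative roughness ε/D = 4.3e-06/0.1583 = 2.72e-05. Swamee-Jain: f = 0.25/(log₁₀[2.72e-05/3.7 + 5.74/6384^0.9])² = 0.25/(log₁₀[7.34e-06 + 0.00216])² = 0.25/(-2.664)² = 0.03522.
Darcy-Weisbach: ΔP = f(L/D)(ρV²/2) = 0.03522·(154.4/0.1583)·(883.9·0.5908²/2) = 0.03522·975.4·154.3 = 5300 Pa.
Head loss h_f = ΔP/(ρg) = 5300/(883.9·9.81) = 0.6112 m.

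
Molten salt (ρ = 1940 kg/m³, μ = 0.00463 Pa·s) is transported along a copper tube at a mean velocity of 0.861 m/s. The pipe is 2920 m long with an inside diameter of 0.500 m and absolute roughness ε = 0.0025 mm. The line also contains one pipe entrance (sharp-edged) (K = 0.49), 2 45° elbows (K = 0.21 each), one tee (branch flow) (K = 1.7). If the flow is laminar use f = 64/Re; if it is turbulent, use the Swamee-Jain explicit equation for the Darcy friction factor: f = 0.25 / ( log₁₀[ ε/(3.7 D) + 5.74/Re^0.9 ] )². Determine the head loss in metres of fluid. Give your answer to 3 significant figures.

Reynolds number Re = ρVD/μ = 1940 · 0.861 · 0.5 / 0.00463 = 1.804e+05.
Re > 4000 → turbulent. Relative roughness ε/D = 2.5e-06/0.5 = 5e-06. Swamee-Jain: f = 0.25/(log₁₀[5e-06/3.7 + 5.74/1.804e+05^0.9])² = 0.25/(log₁₀[1.35e-06 + 0.000107])² = 0.25/(-3.966)² = 0.01589.
Total minor-loss coefficient ΣK = 1·0.49 + 2·0.21 + 1·1.7 = 2.61.
ΔP = [f·L/D + ΣK]·(ρV²/2) = [0.01589·2920/0.5 + 2.61]·(1940·0.861²/2) = [92.81 + 2.61]·719.1 = 6.862e+04 Pa.
Head loss h_f = ΔP/(ρg) = 6.862e+04/(1940·9.81) = 3.61 m.

h_f ≈ 3.61 m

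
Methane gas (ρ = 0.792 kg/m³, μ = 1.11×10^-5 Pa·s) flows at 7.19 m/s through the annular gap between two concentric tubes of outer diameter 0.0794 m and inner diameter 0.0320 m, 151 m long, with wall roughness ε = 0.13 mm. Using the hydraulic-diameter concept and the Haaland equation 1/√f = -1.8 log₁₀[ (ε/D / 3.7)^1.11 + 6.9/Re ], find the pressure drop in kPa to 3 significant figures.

Hydraulic diameter D_h = 4A/P = D_o - D_i = 0.0794 - 0.032 = 0.0474 m.
Re = ρVD_h/μ = 0.792·7.19·0.0474/1.11e-05 = 2.432e+04.
ε/D_h = 0.00013/0.0474 = 0.00274; Haaland gives 1/√f = -1.8 log₁₀[0.000335+0.000284] = 5.775, so f = 0.02999.
ΔP = f(L/D_h)(ρV²/2) = 0.02999·151/0.0474·20.47 = 1956 Pa.
ΔP = 1.96 kPa.

ΔP ≈ 1.96 kPa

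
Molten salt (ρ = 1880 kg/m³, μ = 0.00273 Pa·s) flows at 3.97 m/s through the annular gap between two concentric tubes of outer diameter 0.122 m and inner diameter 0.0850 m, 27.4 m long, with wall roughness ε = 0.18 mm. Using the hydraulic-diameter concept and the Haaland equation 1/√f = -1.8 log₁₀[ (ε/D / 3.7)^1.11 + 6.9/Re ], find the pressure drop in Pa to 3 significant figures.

Hydraulic diameter D_h = 4A/P = D_o - D_i = 0.122 - 0.085 = 0.037 m.
Re = ρVD_h/μ = 1880·3.97·0.037/0.00273 = 1.012e+05.
ε/D_h = 0.00018/0.037 = 0.00486; Haaland gives 1/√f = -1.8 log₁₀[0.000634+6.82e-05] = 5.677, so f = 0.03103.
ΔP = f(L/D_h)(ρV²/2) = 0.03103·27.4/0.037·1.482e+04 = 3.405e+05 Pa.

ΔP ≈ 340000 Pa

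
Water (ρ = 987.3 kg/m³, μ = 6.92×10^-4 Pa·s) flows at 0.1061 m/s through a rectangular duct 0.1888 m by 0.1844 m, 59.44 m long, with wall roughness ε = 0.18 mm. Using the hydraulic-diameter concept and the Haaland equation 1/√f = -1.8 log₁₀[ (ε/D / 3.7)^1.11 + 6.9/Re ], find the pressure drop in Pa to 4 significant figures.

ΔP ≈ 45.73 Pa

Hydraulic diameter D_h = 4A/P = 4·(0.1888·0.1844)/(2·(0.1888+0.1844)) = 0.1393/0.7464 = 0.1866 m.
Re = ρVD_h/μ = 987.3·0.1061·0.1866/0.000692 = 2.824e+04.
ε/D_h = 0.00018/0.1866 = 0.000965; Haaland gives 1/√f = -1.8 log₁₀[0.000105+0.000244] = 6.222, so f = 0.02583.
ΔP = f(L/D_h)(ρV²/2) = 0.02583·59.44/0.1866·5.557 = 45.73 Pa.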